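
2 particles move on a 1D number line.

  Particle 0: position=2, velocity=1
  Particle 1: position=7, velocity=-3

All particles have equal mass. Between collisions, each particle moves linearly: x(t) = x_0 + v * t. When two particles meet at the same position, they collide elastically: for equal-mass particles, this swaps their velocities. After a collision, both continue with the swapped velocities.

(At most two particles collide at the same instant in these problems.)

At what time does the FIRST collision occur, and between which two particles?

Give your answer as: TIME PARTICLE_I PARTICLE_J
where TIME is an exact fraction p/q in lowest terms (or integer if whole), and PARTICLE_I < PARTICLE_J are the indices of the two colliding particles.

Pair (0,1): pos 2,7 vel 1,-3 -> gap=5, closing at 4/unit, collide at t=5/4
Earliest collision: t=5/4 between 0 and 1

Answer: 5/4 0 1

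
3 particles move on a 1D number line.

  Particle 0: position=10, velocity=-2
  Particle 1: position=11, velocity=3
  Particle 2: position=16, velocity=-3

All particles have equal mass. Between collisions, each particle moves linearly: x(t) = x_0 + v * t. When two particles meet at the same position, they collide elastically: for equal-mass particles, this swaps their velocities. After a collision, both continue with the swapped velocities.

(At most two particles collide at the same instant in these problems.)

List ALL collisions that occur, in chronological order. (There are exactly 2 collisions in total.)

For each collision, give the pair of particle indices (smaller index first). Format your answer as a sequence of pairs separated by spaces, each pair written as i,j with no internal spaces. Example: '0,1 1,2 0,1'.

Answer: 1,2 0,1

Derivation:
Collision at t=5/6: particles 1 and 2 swap velocities; positions: p0=25/3 p1=27/2 p2=27/2; velocities now: v0=-2 v1=-3 v2=3
Collision at t=6: particles 0 and 1 swap velocities; positions: p0=-2 p1=-2 p2=29; velocities now: v0=-3 v1=-2 v2=3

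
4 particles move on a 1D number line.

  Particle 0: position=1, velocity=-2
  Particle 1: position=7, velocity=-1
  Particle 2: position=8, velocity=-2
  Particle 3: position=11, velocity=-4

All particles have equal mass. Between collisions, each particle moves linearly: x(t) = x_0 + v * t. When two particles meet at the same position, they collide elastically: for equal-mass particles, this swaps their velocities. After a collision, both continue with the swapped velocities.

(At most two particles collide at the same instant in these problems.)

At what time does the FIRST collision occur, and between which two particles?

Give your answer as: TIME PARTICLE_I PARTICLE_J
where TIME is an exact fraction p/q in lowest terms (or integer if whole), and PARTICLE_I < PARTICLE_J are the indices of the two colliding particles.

Pair (0,1): pos 1,7 vel -2,-1 -> not approaching (rel speed -1 <= 0)
Pair (1,2): pos 7,8 vel -1,-2 -> gap=1, closing at 1/unit, collide at t=1
Pair (2,3): pos 8,11 vel -2,-4 -> gap=3, closing at 2/unit, collide at t=3/2
Earliest collision: t=1 between 1 and 2

Answer: 1 1 2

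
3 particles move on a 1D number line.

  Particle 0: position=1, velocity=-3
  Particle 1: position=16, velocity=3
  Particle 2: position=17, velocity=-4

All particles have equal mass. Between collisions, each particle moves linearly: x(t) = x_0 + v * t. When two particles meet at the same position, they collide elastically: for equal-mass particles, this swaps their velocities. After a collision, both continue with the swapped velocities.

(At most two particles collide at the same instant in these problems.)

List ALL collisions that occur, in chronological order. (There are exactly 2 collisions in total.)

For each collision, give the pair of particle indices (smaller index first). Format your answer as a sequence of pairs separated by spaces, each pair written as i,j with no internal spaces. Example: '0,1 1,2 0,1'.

Answer: 1,2 0,1

Derivation:
Collision at t=1/7: particles 1 and 2 swap velocities; positions: p0=4/7 p1=115/7 p2=115/7; velocities now: v0=-3 v1=-4 v2=3
Collision at t=16: particles 0 and 1 swap velocities; positions: p0=-47 p1=-47 p2=64; velocities now: v0=-4 v1=-3 v2=3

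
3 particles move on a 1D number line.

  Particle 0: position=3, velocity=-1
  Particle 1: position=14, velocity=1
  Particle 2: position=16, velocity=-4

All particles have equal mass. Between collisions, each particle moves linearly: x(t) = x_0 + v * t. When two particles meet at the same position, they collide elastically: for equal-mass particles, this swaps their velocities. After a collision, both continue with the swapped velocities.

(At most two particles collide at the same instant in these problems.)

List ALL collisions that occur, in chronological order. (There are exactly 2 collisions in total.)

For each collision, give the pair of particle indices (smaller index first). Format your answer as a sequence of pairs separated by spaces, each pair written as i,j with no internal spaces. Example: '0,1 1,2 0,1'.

Collision at t=2/5: particles 1 and 2 swap velocities; positions: p0=13/5 p1=72/5 p2=72/5; velocities now: v0=-1 v1=-4 v2=1
Collision at t=13/3: particles 0 and 1 swap velocities; positions: p0=-4/3 p1=-4/3 p2=55/3; velocities now: v0=-4 v1=-1 v2=1

Answer: 1,2 0,1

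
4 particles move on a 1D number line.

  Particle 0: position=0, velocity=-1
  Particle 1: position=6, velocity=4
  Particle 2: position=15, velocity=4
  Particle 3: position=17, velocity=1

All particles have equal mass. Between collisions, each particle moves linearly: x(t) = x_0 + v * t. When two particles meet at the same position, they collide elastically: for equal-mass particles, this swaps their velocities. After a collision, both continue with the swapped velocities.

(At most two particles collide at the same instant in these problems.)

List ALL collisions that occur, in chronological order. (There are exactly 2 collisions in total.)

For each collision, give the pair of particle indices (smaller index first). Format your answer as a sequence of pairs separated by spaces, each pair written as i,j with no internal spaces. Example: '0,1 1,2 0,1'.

Collision at t=2/3: particles 2 and 3 swap velocities; positions: p0=-2/3 p1=26/3 p2=53/3 p3=53/3; velocities now: v0=-1 v1=4 v2=1 v3=4
Collision at t=11/3: particles 1 and 2 swap velocities; positions: p0=-11/3 p1=62/3 p2=62/3 p3=89/3; velocities now: v0=-1 v1=1 v2=4 v3=4

Answer: 2,3 1,2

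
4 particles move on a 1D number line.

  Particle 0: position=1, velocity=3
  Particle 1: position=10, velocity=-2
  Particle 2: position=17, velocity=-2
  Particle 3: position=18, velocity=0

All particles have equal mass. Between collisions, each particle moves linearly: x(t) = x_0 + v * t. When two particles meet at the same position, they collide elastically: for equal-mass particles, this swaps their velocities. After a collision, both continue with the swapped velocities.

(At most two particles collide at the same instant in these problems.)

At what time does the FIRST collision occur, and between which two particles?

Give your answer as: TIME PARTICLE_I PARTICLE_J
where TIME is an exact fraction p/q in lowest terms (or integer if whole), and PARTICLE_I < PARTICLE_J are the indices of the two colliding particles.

Answer: 9/5 0 1

Derivation:
Pair (0,1): pos 1,10 vel 3,-2 -> gap=9, closing at 5/unit, collide at t=9/5
Pair (1,2): pos 10,17 vel -2,-2 -> not approaching (rel speed 0 <= 0)
Pair (2,3): pos 17,18 vel -2,0 -> not approaching (rel speed -2 <= 0)
Earliest collision: t=9/5 between 0 and 1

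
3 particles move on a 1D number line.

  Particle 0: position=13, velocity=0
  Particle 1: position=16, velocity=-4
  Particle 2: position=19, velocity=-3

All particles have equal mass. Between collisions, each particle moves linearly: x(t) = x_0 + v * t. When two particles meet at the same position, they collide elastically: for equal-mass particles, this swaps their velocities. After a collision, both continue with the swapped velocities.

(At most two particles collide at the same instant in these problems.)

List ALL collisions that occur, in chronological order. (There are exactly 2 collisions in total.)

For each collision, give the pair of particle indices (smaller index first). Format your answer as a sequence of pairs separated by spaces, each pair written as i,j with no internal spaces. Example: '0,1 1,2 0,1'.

Answer: 0,1 1,2

Derivation:
Collision at t=3/4: particles 0 and 1 swap velocities; positions: p0=13 p1=13 p2=67/4; velocities now: v0=-4 v1=0 v2=-3
Collision at t=2: particles 1 and 2 swap velocities; positions: p0=8 p1=13 p2=13; velocities now: v0=-4 v1=-3 v2=0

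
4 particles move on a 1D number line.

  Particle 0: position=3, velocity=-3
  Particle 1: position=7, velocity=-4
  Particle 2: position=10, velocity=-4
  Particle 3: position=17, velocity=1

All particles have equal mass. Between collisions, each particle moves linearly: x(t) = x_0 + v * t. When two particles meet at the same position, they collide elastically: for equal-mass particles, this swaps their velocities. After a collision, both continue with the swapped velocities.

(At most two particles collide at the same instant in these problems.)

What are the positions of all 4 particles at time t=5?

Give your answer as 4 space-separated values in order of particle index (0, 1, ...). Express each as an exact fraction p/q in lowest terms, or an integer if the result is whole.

Answer: -13 -12 -10 22

Derivation:
Collision at t=4: particles 0 and 1 swap velocities; positions: p0=-9 p1=-9 p2=-6 p3=21; velocities now: v0=-4 v1=-3 v2=-4 v3=1
Advance to t=5 (no further collisions before then); velocities: v0=-4 v1=-3 v2=-4 v3=1; positions = -13 -12 -10 22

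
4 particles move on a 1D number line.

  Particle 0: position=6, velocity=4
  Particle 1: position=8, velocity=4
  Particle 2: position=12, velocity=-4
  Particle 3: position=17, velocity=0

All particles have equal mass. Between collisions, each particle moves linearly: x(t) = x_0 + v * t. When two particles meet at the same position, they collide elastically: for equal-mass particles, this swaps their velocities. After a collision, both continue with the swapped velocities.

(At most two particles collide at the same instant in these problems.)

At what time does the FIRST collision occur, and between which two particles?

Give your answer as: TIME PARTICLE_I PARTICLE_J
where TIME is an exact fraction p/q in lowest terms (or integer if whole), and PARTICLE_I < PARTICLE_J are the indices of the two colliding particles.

Pair (0,1): pos 6,8 vel 4,4 -> not approaching (rel speed 0 <= 0)
Pair (1,2): pos 8,12 vel 4,-4 -> gap=4, closing at 8/unit, collide at t=1/2
Pair (2,3): pos 12,17 vel -4,0 -> not approaching (rel speed -4 <= 0)
Earliest collision: t=1/2 between 1 and 2

Answer: 1/2 1 2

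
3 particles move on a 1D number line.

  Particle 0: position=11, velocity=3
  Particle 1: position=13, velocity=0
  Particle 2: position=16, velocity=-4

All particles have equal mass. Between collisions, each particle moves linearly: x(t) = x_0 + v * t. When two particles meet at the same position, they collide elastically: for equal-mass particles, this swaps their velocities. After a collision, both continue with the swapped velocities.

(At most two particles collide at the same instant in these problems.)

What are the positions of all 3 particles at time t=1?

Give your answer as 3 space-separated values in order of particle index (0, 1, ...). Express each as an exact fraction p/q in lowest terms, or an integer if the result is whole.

Collision at t=2/3: particles 0 and 1 swap velocities; positions: p0=13 p1=13 p2=40/3; velocities now: v0=0 v1=3 v2=-4
Collision at t=5/7: particles 1 and 2 swap velocities; positions: p0=13 p1=92/7 p2=92/7; velocities now: v0=0 v1=-4 v2=3
Collision at t=3/4: particles 0 and 1 swap velocities; positions: p0=13 p1=13 p2=53/4; velocities now: v0=-4 v1=0 v2=3
Advance to t=1 (no further collisions before then); velocities: v0=-4 v1=0 v2=3; positions = 12 13 14

Answer: 12 13 14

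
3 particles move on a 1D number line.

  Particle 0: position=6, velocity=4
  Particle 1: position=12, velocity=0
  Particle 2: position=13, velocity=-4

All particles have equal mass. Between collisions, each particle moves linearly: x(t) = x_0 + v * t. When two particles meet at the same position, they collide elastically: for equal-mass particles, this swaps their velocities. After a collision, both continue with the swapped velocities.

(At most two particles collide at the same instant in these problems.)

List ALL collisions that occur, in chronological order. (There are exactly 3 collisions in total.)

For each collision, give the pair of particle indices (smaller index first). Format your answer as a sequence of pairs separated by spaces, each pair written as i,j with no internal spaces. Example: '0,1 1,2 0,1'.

Answer: 1,2 0,1 1,2

Derivation:
Collision at t=1/4: particles 1 and 2 swap velocities; positions: p0=7 p1=12 p2=12; velocities now: v0=4 v1=-4 v2=0
Collision at t=7/8: particles 0 and 1 swap velocities; positions: p0=19/2 p1=19/2 p2=12; velocities now: v0=-4 v1=4 v2=0
Collision at t=3/2: particles 1 and 2 swap velocities; positions: p0=7 p1=12 p2=12; velocities now: v0=-4 v1=0 v2=4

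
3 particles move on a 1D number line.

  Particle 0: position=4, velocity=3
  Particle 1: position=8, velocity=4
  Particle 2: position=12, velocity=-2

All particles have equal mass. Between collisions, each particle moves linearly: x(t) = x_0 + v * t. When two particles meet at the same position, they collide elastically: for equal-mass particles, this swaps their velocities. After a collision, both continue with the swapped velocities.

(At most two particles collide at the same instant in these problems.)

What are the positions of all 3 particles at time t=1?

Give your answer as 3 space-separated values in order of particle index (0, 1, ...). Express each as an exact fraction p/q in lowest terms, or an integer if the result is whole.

Collision at t=2/3: particles 1 and 2 swap velocities; positions: p0=6 p1=32/3 p2=32/3; velocities now: v0=3 v1=-2 v2=4
Advance to t=1 (no further collisions before then); velocities: v0=3 v1=-2 v2=4; positions = 7 10 12

Answer: 7 10 12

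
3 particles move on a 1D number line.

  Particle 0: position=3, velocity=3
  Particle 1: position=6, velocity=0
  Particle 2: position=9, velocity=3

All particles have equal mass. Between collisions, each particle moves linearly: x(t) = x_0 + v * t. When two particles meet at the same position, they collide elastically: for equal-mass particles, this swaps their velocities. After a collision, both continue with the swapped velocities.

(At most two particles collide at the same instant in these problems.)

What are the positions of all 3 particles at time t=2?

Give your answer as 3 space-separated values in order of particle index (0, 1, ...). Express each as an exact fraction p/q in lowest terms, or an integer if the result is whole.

Answer: 6 9 15

Derivation:
Collision at t=1: particles 0 and 1 swap velocities; positions: p0=6 p1=6 p2=12; velocities now: v0=0 v1=3 v2=3
Advance to t=2 (no further collisions before then); velocities: v0=0 v1=3 v2=3; positions = 6 9 15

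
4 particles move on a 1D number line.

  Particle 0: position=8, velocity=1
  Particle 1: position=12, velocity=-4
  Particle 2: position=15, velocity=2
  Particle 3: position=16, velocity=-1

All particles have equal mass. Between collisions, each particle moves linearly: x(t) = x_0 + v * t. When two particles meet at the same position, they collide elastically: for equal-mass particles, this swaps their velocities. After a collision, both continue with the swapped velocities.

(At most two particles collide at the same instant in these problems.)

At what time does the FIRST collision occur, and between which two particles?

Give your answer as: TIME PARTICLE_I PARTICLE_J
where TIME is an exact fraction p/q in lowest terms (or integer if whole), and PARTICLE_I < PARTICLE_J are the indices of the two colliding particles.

Pair (0,1): pos 8,12 vel 1,-4 -> gap=4, closing at 5/unit, collide at t=4/5
Pair (1,2): pos 12,15 vel -4,2 -> not approaching (rel speed -6 <= 0)
Pair (2,3): pos 15,16 vel 2,-1 -> gap=1, closing at 3/unit, collide at t=1/3
Earliest collision: t=1/3 between 2 and 3

Answer: 1/3 2 3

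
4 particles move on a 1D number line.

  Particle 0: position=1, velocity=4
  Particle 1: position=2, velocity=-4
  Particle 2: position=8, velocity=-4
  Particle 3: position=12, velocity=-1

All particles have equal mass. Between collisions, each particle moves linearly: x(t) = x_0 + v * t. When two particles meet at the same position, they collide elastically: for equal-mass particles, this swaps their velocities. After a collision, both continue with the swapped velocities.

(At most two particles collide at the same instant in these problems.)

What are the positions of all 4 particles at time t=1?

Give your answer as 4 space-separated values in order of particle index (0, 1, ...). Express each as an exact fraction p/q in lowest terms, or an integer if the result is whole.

Answer: -2 4 5 11

Derivation:
Collision at t=1/8: particles 0 and 1 swap velocities; positions: p0=3/2 p1=3/2 p2=15/2 p3=95/8; velocities now: v0=-4 v1=4 v2=-4 v3=-1
Collision at t=7/8: particles 1 and 2 swap velocities; positions: p0=-3/2 p1=9/2 p2=9/2 p3=89/8; velocities now: v0=-4 v1=-4 v2=4 v3=-1
Advance to t=1 (no further collisions before then); velocities: v0=-4 v1=-4 v2=4 v3=-1; positions = -2 4 5 11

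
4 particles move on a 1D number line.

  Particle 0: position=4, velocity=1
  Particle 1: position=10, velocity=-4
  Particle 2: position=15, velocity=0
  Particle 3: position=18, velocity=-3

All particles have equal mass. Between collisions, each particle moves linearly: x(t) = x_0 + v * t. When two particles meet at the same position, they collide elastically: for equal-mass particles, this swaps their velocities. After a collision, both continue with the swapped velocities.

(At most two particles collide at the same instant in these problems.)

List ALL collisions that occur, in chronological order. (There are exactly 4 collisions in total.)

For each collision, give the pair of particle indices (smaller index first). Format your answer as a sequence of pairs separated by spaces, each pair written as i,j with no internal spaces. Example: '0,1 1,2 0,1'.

Collision at t=1: particles 2 and 3 swap velocities; positions: p0=5 p1=6 p2=15 p3=15; velocities now: v0=1 v1=-4 v2=-3 v3=0
Collision at t=6/5: particles 0 and 1 swap velocities; positions: p0=26/5 p1=26/5 p2=72/5 p3=15; velocities now: v0=-4 v1=1 v2=-3 v3=0
Collision at t=7/2: particles 1 and 2 swap velocities; positions: p0=-4 p1=15/2 p2=15/2 p3=15; velocities now: v0=-4 v1=-3 v2=1 v3=0
Collision at t=11: particles 2 and 3 swap velocities; positions: p0=-34 p1=-15 p2=15 p3=15; velocities now: v0=-4 v1=-3 v2=0 v3=1

Answer: 2,3 0,1 1,2 2,3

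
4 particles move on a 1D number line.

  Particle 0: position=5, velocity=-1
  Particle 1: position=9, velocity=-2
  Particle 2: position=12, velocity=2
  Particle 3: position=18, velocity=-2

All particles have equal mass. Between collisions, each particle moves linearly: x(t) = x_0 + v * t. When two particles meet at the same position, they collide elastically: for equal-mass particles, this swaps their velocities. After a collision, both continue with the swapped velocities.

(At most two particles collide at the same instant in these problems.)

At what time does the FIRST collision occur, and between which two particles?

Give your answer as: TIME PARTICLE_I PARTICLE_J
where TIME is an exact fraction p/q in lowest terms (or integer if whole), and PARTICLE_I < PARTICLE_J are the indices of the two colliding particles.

Answer: 3/2 2 3

Derivation:
Pair (0,1): pos 5,9 vel -1,-2 -> gap=4, closing at 1/unit, collide at t=4
Pair (1,2): pos 9,12 vel -2,2 -> not approaching (rel speed -4 <= 0)
Pair (2,3): pos 12,18 vel 2,-2 -> gap=6, closing at 4/unit, collide at t=3/2
Earliest collision: t=3/2 between 2 and 3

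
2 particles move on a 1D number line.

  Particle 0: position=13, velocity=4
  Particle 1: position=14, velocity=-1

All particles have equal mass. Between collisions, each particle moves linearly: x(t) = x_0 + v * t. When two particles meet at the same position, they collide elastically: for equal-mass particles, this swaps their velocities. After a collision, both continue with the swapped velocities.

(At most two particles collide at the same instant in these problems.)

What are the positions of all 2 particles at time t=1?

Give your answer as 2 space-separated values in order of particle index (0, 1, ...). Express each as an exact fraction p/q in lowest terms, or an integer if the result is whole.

Collision at t=1/5: particles 0 and 1 swap velocities; positions: p0=69/5 p1=69/5; velocities now: v0=-1 v1=4
Advance to t=1 (no further collisions before then); velocities: v0=-1 v1=4; positions = 13 17

Answer: 13 17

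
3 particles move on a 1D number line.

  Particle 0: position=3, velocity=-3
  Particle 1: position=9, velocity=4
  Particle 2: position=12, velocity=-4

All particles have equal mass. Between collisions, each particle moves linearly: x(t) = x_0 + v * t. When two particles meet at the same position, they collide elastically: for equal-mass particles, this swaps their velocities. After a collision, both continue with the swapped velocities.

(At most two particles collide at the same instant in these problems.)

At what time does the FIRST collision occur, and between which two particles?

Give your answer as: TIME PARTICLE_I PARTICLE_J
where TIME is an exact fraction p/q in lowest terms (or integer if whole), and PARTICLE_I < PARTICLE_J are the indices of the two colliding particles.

Answer: 3/8 1 2

Derivation:
Pair (0,1): pos 3,9 vel -3,4 -> not approaching (rel speed -7 <= 0)
Pair (1,2): pos 9,12 vel 4,-4 -> gap=3, closing at 8/unit, collide at t=3/8
Earliest collision: t=3/8 between 1 and 2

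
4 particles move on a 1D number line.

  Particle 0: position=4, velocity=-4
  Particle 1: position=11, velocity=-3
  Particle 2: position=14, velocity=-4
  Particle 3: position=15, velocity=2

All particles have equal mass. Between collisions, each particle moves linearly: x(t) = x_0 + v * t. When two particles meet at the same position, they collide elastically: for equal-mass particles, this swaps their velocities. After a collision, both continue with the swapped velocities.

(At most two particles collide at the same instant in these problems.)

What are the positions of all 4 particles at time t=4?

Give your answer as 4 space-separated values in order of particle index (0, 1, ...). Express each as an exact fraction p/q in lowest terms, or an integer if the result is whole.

Collision at t=3: particles 1 and 2 swap velocities; positions: p0=-8 p1=2 p2=2 p3=21; velocities now: v0=-4 v1=-4 v2=-3 v3=2
Advance to t=4 (no further collisions before then); velocities: v0=-4 v1=-4 v2=-3 v3=2; positions = -12 -2 -1 23

Answer: -12 -2 -1 23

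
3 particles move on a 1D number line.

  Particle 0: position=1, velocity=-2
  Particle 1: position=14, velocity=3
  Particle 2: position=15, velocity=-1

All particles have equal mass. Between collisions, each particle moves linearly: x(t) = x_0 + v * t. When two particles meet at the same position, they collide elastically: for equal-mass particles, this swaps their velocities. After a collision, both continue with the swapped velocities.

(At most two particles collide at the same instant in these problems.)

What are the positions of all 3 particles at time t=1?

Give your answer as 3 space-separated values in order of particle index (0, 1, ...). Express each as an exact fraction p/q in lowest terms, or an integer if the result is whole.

Collision at t=1/4: particles 1 and 2 swap velocities; positions: p0=1/2 p1=59/4 p2=59/4; velocities now: v0=-2 v1=-1 v2=3
Advance to t=1 (no further collisions before then); velocities: v0=-2 v1=-1 v2=3; positions = -1 14 17

Answer: -1 14 17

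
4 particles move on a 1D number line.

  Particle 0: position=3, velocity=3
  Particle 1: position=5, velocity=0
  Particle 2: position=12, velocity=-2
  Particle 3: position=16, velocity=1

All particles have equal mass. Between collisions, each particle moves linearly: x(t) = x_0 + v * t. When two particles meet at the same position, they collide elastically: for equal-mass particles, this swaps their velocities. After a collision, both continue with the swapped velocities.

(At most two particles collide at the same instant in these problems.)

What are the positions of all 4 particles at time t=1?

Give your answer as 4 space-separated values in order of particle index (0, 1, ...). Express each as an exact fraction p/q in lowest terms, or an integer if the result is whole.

Answer: 5 6 10 17

Derivation:
Collision at t=2/3: particles 0 and 1 swap velocities; positions: p0=5 p1=5 p2=32/3 p3=50/3; velocities now: v0=0 v1=3 v2=-2 v3=1
Advance to t=1 (no further collisions before then); velocities: v0=0 v1=3 v2=-2 v3=1; positions = 5 6 10 17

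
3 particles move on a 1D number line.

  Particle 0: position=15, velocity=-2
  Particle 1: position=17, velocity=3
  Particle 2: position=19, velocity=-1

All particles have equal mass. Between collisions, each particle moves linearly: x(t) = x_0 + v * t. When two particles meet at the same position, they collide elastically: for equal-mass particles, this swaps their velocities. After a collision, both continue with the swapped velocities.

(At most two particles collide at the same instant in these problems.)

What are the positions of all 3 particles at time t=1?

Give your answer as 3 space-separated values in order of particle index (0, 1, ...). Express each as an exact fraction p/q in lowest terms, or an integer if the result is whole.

Answer: 13 18 20

Derivation:
Collision at t=1/2: particles 1 and 2 swap velocities; positions: p0=14 p1=37/2 p2=37/2; velocities now: v0=-2 v1=-1 v2=3
Advance to t=1 (no further collisions before then); velocities: v0=-2 v1=-1 v2=3; positions = 13 18 20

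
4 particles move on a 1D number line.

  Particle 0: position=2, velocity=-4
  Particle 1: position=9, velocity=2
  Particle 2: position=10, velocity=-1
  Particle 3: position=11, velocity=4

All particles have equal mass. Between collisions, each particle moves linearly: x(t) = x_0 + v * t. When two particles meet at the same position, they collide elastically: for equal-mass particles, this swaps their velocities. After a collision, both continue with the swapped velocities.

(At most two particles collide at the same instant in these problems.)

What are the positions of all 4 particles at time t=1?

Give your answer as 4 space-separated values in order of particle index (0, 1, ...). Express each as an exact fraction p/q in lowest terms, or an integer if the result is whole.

Collision at t=1/3: particles 1 and 2 swap velocities; positions: p0=2/3 p1=29/3 p2=29/3 p3=37/3; velocities now: v0=-4 v1=-1 v2=2 v3=4
Advance to t=1 (no further collisions before then); velocities: v0=-4 v1=-1 v2=2 v3=4; positions = -2 9 11 15

Answer: -2 9 11 15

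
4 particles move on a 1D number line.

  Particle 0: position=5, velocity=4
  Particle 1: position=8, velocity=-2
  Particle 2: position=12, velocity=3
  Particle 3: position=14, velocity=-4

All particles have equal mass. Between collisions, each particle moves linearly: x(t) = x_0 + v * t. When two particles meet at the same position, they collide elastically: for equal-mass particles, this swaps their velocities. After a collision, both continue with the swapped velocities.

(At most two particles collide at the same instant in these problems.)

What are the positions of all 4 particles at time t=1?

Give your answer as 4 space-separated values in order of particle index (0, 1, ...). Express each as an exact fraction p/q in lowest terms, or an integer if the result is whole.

Answer: 6 9 10 15

Derivation:
Collision at t=2/7: particles 2 and 3 swap velocities; positions: p0=43/7 p1=52/7 p2=90/7 p3=90/7; velocities now: v0=4 v1=-2 v2=-4 v3=3
Collision at t=1/2: particles 0 and 1 swap velocities; positions: p0=7 p1=7 p2=12 p3=27/2; velocities now: v0=-2 v1=4 v2=-4 v3=3
Advance to t=1 (no further collisions before then); velocities: v0=-2 v1=4 v2=-4 v3=3; positions = 6 9 10 15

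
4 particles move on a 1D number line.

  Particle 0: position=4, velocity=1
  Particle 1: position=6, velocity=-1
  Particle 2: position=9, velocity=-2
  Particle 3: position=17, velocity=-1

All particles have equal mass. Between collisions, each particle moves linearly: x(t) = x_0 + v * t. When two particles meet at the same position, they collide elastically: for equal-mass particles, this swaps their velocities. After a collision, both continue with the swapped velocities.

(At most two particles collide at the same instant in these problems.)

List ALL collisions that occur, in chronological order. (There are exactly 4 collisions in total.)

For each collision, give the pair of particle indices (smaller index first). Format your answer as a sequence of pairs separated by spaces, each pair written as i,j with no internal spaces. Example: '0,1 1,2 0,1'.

Collision at t=1: particles 0 and 1 swap velocities; positions: p0=5 p1=5 p2=7 p3=16; velocities now: v0=-1 v1=1 v2=-2 v3=-1
Collision at t=5/3: particles 1 and 2 swap velocities; positions: p0=13/3 p1=17/3 p2=17/3 p3=46/3; velocities now: v0=-1 v1=-2 v2=1 v3=-1
Collision at t=3: particles 0 and 1 swap velocities; positions: p0=3 p1=3 p2=7 p3=14; velocities now: v0=-2 v1=-1 v2=1 v3=-1
Collision at t=13/2: particles 2 and 3 swap velocities; positions: p0=-4 p1=-1/2 p2=21/2 p3=21/2; velocities now: v0=-2 v1=-1 v2=-1 v3=1

Answer: 0,1 1,2 0,1 2,3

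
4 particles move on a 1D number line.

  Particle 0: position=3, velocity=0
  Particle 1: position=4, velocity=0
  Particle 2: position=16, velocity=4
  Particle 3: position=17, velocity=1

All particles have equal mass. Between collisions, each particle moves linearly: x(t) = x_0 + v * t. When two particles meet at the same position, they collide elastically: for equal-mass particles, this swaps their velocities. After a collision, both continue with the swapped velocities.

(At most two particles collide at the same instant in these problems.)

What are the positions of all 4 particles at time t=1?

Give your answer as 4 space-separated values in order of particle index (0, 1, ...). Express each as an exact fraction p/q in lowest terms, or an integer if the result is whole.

Answer: 3 4 18 20

Derivation:
Collision at t=1/3: particles 2 and 3 swap velocities; positions: p0=3 p1=4 p2=52/3 p3=52/3; velocities now: v0=0 v1=0 v2=1 v3=4
Advance to t=1 (no further collisions before then); velocities: v0=0 v1=0 v2=1 v3=4; positions = 3 4 18 20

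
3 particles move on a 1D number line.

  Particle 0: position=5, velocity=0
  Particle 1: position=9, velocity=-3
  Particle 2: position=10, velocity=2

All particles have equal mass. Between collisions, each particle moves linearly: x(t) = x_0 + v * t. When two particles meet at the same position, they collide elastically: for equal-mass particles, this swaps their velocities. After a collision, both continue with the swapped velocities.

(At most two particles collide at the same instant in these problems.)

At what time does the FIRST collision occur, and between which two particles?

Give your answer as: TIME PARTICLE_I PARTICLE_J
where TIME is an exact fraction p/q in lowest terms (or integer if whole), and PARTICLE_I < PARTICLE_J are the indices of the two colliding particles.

Pair (0,1): pos 5,9 vel 0,-3 -> gap=4, closing at 3/unit, collide at t=4/3
Pair (1,2): pos 9,10 vel -3,2 -> not approaching (rel speed -5 <= 0)
Earliest collision: t=4/3 between 0 and 1

Answer: 4/3 0 1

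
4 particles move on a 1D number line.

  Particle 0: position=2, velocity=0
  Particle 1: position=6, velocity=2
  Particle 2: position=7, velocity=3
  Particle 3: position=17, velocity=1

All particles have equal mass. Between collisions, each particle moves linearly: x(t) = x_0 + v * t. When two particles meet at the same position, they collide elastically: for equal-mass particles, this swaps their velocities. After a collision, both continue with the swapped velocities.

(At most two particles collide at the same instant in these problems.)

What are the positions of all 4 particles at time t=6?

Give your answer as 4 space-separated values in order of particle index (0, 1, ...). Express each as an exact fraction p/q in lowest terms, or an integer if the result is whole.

Collision at t=5: particles 2 and 3 swap velocities; positions: p0=2 p1=16 p2=22 p3=22; velocities now: v0=0 v1=2 v2=1 v3=3
Advance to t=6 (no further collisions before then); velocities: v0=0 v1=2 v2=1 v3=3; positions = 2 18 23 25

Answer: 2 18 23 25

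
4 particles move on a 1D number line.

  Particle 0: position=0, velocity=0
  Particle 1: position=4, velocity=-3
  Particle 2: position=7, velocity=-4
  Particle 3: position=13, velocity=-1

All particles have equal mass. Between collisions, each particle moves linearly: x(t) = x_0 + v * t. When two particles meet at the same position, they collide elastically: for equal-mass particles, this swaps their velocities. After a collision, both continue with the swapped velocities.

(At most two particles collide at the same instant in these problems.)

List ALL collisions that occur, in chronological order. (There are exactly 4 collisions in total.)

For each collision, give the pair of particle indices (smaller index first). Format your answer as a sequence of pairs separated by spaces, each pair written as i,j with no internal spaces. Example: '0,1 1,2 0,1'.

Collision at t=4/3: particles 0 and 1 swap velocities; positions: p0=0 p1=0 p2=5/3 p3=35/3; velocities now: v0=-3 v1=0 v2=-4 v3=-1
Collision at t=7/4: particles 1 and 2 swap velocities; positions: p0=-5/4 p1=0 p2=0 p3=45/4; velocities now: v0=-3 v1=-4 v2=0 v3=-1
Collision at t=3: particles 0 and 1 swap velocities; positions: p0=-5 p1=-5 p2=0 p3=10; velocities now: v0=-4 v1=-3 v2=0 v3=-1
Collision at t=13: particles 2 and 3 swap velocities; positions: p0=-45 p1=-35 p2=0 p3=0; velocities now: v0=-4 v1=-3 v2=-1 v3=0

Answer: 0,1 1,2 0,1 2,3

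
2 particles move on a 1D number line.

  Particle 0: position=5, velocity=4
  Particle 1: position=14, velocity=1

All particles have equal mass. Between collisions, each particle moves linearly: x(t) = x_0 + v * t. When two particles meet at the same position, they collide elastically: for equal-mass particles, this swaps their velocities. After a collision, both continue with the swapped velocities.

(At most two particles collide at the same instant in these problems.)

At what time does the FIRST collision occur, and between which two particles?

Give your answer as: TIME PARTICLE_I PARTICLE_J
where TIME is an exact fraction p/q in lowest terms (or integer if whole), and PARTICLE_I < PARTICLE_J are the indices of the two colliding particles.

Answer: 3 0 1

Derivation:
Pair (0,1): pos 5,14 vel 4,1 -> gap=9, closing at 3/unit, collide at t=3
Earliest collision: t=3 between 0 and 1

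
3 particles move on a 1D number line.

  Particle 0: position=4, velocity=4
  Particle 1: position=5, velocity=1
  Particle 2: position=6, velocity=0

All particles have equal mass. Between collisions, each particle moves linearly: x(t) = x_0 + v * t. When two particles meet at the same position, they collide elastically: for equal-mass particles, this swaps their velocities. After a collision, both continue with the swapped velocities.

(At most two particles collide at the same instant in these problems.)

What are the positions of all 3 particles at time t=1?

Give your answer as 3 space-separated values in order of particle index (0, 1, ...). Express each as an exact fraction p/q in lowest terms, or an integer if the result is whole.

Answer: 6 6 8

Derivation:
Collision at t=1/3: particles 0 and 1 swap velocities; positions: p0=16/3 p1=16/3 p2=6; velocities now: v0=1 v1=4 v2=0
Collision at t=1/2: particles 1 and 2 swap velocities; positions: p0=11/2 p1=6 p2=6; velocities now: v0=1 v1=0 v2=4
Collision at t=1: particles 0 and 1 swap velocities; positions: p0=6 p1=6 p2=8; velocities now: v0=0 v1=1 v2=4
Advance to t=1 (no further collisions before then); velocities: v0=0 v1=1 v2=4; positions = 6 6 8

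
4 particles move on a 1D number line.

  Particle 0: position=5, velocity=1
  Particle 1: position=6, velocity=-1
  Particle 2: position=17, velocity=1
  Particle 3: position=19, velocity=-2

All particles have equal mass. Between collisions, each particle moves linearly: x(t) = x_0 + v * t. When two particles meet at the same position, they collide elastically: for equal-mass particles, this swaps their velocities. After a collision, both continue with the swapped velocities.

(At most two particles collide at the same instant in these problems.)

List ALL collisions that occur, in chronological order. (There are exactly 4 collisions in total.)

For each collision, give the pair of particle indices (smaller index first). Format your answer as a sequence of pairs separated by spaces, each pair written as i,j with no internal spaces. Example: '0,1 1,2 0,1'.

Collision at t=1/2: particles 0 and 1 swap velocities; positions: p0=11/2 p1=11/2 p2=35/2 p3=18; velocities now: v0=-1 v1=1 v2=1 v3=-2
Collision at t=2/3: particles 2 and 3 swap velocities; positions: p0=16/3 p1=17/3 p2=53/3 p3=53/3; velocities now: v0=-1 v1=1 v2=-2 v3=1
Collision at t=14/3: particles 1 and 2 swap velocities; positions: p0=4/3 p1=29/3 p2=29/3 p3=65/3; velocities now: v0=-1 v1=-2 v2=1 v3=1
Collision at t=13: particles 0 and 1 swap velocities; positions: p0=-7 p1=-7 p2=18 p3=30; velocities now: v0=-2 v1=-1 v2=1 v3=1

Answer: 0,1 2,3 1,2 0,1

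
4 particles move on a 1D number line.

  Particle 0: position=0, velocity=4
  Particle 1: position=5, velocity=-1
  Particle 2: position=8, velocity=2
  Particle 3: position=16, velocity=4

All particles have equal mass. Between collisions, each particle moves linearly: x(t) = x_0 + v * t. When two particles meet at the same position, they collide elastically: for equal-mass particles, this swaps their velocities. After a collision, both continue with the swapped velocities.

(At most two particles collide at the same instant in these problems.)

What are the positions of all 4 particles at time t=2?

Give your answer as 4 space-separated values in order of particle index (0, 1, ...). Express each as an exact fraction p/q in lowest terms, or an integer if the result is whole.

Collision at t=1: particles 0 and 1 swap velocities; positions: p0=4 p1=4 p2=10 p3=20; velocities now: v0=-1 v1=4 v2=2 v3=4
Advance to t=2 (no further collisions before then); velocities: v0=-1 v1=4 v2=2 v3=4; positions = 3 8 12 24

Answer: 3 8 12 24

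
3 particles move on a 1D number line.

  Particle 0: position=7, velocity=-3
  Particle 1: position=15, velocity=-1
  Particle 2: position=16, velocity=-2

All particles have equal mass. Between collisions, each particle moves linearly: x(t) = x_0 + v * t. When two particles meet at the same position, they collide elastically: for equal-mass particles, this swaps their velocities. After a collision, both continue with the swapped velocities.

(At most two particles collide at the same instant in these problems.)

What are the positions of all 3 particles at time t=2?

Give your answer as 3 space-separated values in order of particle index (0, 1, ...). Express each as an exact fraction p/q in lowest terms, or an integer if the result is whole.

Collision at t=1: particles 1 and 2 swap velocities; positions: p0=4 p1=14 p2=14; velocities now: v0=-3 v1=-2 v2=-1
Advance to t=2 (no further collisions before then); velocities: v0=-3 v1=-2 v2=-1; positions = 1 12 13

Answer: 1 12 13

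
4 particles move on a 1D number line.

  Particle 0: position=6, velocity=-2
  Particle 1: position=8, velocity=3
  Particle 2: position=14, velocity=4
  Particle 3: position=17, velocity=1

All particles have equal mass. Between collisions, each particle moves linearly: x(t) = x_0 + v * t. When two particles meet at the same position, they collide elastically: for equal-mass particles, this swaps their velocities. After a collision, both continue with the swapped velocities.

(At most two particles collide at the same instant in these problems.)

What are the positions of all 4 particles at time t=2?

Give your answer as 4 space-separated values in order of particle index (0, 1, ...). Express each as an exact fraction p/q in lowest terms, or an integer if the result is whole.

Collision at t=1: particles 2 and 3 swap velocities; positions: p0=4 p1=11 p2=18 p3=18; velocities now: v0=-2 v1=3 v2=1 v3=4
Advance to t=2 (no further collisions before then); velocities: v0=-2 v1=3 v2=1 v3=4; positions = 2 14 19 22

Answer: 2 14 19 22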